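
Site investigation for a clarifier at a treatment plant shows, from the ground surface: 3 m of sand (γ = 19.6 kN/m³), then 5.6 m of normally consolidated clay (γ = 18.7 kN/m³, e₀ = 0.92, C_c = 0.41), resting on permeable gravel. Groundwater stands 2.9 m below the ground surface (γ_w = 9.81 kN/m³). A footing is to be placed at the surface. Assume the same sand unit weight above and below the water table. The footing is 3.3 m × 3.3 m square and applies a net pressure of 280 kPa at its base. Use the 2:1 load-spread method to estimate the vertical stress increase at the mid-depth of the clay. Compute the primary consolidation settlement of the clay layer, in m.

S_c ≈ 0.191 m

Mid-depth of clay below the ground surface: z = 3 + 5.6/2 = 5.8 m.
Total vertical stress at mid-clay: σ_v = 19.6×3 + 18.7×2.8 = 111.16 kPa.
Pore pressure: u = 9.81×(5.8 − 2.9) = 28.449 kPa.
Initial effective stress: σ'_0 = σ_v − u = 111.16 − 28.449 = 82.711 kPa.
Stress increase at mid-clay by the 2:1 spreading method:
Δσ = qBL/((B+z)(L+z)) = 280×3.3×3.3/((3.3+5.8)(3.3+5.8)) = 36.822 kPa
Final effective stress: σ'_f = σ'_0 + Δσ = 82.711 + 36.822 = 119.53 kPa.
Normally consolidated clay, so the full stress increment lies on the virgin compression line:
S_c = C_c·H/(1+e₀)·log₁₀(σ'_f/σ'_0) = 0.41×5.6/(1+0.92)×log₁₀(119.53/82.711)
    = 1.1958 × 0.15991 = 0.1912 m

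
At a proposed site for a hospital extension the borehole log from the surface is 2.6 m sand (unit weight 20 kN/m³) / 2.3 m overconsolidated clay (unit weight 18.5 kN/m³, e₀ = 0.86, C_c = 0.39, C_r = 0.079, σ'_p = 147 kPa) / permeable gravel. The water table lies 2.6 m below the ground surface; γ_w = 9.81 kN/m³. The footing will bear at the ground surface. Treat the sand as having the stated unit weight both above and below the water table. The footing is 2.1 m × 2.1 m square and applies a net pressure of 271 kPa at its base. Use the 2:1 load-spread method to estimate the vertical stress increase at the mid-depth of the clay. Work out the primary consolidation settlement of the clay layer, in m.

Mid-depth of clay below the ground surface: z = 2.6 + 2.3/2 = 3.75 m.
Total vertical stress at mid-clay: σ_v = 20×2.6 + 18.5×1.15 = 73.275 kPa.
Pore pressure: u = 9.81×(3.75 − 2.6) = 11.281 kPa.
Initial effective stress: σ'_0 = σ_v − u = 73.275 − 11.281 = 61.994 kPa.
Stress increase at mid-clay by the 2:1 spreading method:
Δσ = qBL/((B+z)(L+z)) = 271×2.1×2.1/((2.1+3.75)(2.1+3.75)) = 34.922 kPa
Final effective stress: σ'_f = 61.994 + 34.922 = 96.916 kPa.
σ'_f = 96.916 ≤ σ'_p = 147 kPa, so the clay remains overconsolidated and only the recompression index applies:
S_c = C_r·H/(1+e₀)·log₁₀(σ'_f/σ'_0) = 0.079×2.3/1.86×log₁₀(96.916/61.994)
    = 0.097691 × 0.19405 = 0.01896 m

S_c ≈ 0.019 m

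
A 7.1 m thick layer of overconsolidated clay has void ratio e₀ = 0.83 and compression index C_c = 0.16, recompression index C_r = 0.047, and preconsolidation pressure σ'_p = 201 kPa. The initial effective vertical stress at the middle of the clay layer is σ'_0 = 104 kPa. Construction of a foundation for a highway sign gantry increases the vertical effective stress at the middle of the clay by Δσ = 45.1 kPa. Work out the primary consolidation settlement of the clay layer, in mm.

Final effective stress: σ'_f = 104 + 45.1 = 149.1 kPa.
σ'_f = 149.1 ≤ σ'_p = 201 kPa, so the clay remains overconsolidated and only the recompression index applies:
S_c = C_r·H/(1+e₀)·log₁₀(σ'_f/σ'_0) = 0.047×7.1/1.83×log₁₀(149.1/104)
    = 0.18235 × 0.15644 = 0.02853 m

S_c ≈ 28.5 mm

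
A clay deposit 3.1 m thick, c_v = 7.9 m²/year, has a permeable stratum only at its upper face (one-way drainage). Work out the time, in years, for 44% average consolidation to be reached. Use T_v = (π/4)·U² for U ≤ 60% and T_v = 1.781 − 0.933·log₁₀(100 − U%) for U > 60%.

t ≈ 0.185 years

Drainage path length: H_d = H = 3.1 m (single drainage).
U ≤ 60%: T_v = (π/4)·U² = (π/4)×0.44² = 0.15205.
t = T_v·H_d²/c_v = 0.15205×3.1²/7.9 = 0.185 years.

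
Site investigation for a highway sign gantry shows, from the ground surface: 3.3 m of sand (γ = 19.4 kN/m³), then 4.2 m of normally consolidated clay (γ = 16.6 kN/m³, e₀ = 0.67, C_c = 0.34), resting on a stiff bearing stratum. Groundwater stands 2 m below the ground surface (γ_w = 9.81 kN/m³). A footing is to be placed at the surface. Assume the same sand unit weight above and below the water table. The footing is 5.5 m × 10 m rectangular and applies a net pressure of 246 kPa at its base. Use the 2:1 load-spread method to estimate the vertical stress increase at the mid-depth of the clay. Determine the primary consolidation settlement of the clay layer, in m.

Mid-depth of clay below the ground surface: z = 3.3 + 4.2/2 = 5.4 m.
Total vertical stress at mid-clay: σ_v = 19.4×3.3 + 16.6×2.1 = 98.88 kPa.
Pore pressure: u = 9.81×(5.4 − 2) = 33.354 kPa.
Initial effective stress: σ'_0 = σ_v − u = 98.88 − 33.354 = 65.526 kPa.
Stress increase at mid-clay by the 2:1 spreading method:
Δσ = qBL/((B+z)(L+z)) = 246×5.5×10/((5.5+5.4)(10+5.4)) = 80.603 kPa
Final effective stress: σ'_f = σ'_0 + Δσ = 65.526 + 80.603 = 146.13 kPa.
Normally consolidated clay, so the full stress increment lies on the virgin compression line:
S_c = C_c·H/(1+e₀)·log₁₀(σ'_f/σ'_0) = 0.34×4.2/(1+0.67)×log₁₀(146.13/65.526)
    = 0.85509 × 0.34833 = 0.2979 m

S_c ≈ 0.298 m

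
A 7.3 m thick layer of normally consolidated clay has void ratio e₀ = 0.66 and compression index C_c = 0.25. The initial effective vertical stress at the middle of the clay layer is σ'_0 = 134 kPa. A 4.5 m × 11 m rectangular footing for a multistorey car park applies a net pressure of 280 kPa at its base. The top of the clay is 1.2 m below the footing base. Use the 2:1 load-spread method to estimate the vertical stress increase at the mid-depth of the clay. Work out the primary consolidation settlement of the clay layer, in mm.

S_c ≈ 253 mm

Mid-depth of clay below the footing base: z = 1.2 + 7.3/2 = 4.85 m.
Stress increase at mid-clay by the 2:1 spreading method:
Δσ = qBL/((B+z)(L+z)) = 280×4.5×11/((4.5+4.85)(11+4.85)) = 93.524 kPa
Final effective stress: σ'_f = σ'_0 + Δσ = 134 + 93.524 = 227.52 kPa.
Normally consolidated clay, so the full stress increment lies on the virgin compression line:
S_c = C_c·H/(1+e₀)·log₁₀(σ'_f/σ'_0) = 0.25×7.3/(1+0.66)×log₁₀(227.52/134)
    = 1.0994 × 0.22991 = 0.2528 m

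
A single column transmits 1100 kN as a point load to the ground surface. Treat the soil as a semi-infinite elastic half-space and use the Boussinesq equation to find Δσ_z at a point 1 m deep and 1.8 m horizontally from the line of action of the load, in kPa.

Boussinesq vertical stress below a point load on an elastic half-space:
Δσ_z = 3P/(2πz²) · [1 + (r/z)²]^(−5/2)
r/z = 1.8/1 = 1.8; [1+(r/z)²]^(−5/2) = 0.027014.
Δσ_z = 3×1100/(2π×1²) × 0.027014 = 525.21 × 0.027014 = 14.19 kPa

Δσ_z ≈ 14.2 kPa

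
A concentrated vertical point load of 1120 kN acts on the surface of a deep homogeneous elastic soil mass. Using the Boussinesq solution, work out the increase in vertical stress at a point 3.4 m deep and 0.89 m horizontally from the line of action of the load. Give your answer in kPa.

Δσ_z ≈ 39.2 kPa

Boussinesq vertical stress below a point load on an elastic half-space:
Δσ_z = 3P/(2πz²) · [1 + (r/z)²]^(−5/2)
r/z = 0.89/3.4 = 0.26176; [1+(r/z)²]^(−5/2) = 0.84731.
Δσ_z = 3×1120/(2π×3.4²) × 0.84731 = 46.26 × 0.84731 = 39.2 kPa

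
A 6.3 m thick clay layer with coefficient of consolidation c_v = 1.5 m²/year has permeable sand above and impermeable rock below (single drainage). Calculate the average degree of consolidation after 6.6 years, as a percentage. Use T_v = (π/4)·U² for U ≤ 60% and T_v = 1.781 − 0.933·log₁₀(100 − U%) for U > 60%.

Drainage path length: H_d = H = 6.3 m (single drainage).
T_v = c_v·t/H_d² = 1.5×6.6/6.3² = 0.24943.
T_v = 0.24943 corresponds to the U ≤ 60% branch:
U = √(4T_v/π) = 0.5635

U ≈ 56.4 %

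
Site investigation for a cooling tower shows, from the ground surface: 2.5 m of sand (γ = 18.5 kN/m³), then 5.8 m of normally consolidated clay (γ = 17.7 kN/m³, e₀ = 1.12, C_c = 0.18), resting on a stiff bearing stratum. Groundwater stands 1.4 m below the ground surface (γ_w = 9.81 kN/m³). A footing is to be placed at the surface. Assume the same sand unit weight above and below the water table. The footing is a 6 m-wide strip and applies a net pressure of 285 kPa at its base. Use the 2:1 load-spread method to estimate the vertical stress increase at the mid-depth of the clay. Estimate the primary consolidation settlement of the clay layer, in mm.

S_c ≈ 272 mm

Mid-depth of clay below the ground surface: z = 2.5 + 5.8/2 = 5.4 m.
Total vertical stress at mid-clay: σ_v = 18.5×2.5 + 17.7×2.9 = 97.58 kPa.
Pore pressure: u = 9.81×(5.4 − 1.4) = 39.24 kPa.
Initial effective stress: σ'_0 = σ_v − u = 97.58 − 39.24 = 58.34 kPa.
Stress increase at mid-clay by the 2:1 spreading method:
Δσ = qB/(B+z) = 285×6/(6+5.4) = 150 kPa
Final effective stress: σ'_f = σ'_0 + Δσ = 58.34 + 150 = 208.34 kPa.
Normally consolidated clay, so the full stress increment lies on the virgin compression line:
S_c = C_c·H/(1+e₀)·log₁₀(σ'_f/σ'_0) = 0.18×5.8/(1+1.12)×log₁₀(208.34/58.34)
    = 0.49245 × 0.55281 = 0.2722 m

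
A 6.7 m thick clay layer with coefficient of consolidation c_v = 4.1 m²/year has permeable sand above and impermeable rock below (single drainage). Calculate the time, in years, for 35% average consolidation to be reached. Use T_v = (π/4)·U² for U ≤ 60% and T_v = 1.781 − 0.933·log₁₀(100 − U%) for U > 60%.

t ≈ 1.05 years

Drainage path length: H_d = H = 6.7 m (single drainage).
U ≤ 60%: T_v = (π/4)·U² = (π/4)×0.35² = 0.096211.
t = T_v·H_d²/c_v = 0.096211×6.7²/4.1 = 1.053 years.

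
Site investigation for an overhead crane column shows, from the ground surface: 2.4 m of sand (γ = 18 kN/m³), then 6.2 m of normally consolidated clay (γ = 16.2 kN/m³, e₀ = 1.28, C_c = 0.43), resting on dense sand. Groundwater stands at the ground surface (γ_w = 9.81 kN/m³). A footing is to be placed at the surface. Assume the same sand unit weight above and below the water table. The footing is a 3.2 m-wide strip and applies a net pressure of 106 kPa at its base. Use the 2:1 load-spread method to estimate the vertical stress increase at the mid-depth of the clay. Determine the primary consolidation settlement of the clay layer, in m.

S_c ≈ 0.349 m

Mid-depth of clay below the ground surface: z = 2.4 + 6.2/2 = 5.5 m.
Total vertical stress at mid-clay: σ_v = 18×2.4 + 16.2×3.1 = 93.42 kPa.
Pore pressure: u = 9.81×(5.5 − 0) = 53.955 kPa.
Initial effective stress: σ'_0 = σ_v − u = 93.42 − 53.955 = 39.465 kPa.
Stress increase at mid-clay by the 2:1 spreading method:
Δσ = qB/(B+z) = 106×3.2/(3.2+5.5) = 38.989 kPa
Final effective stress: σ'_f = σ'_0 + Δσ = 39.465 + 38.989 = 78.454 kPa.
Normally consolidated clay, so the full stress increment lies on the virgin compression line:
S_c = C_c·H/(1+e₀)·log₁₀(σ'_f/σ'_0) = 0.43×6.2/(1+1.28)×log₁₀(78.454/39.465)
    = 1.1693 × 0.2984 = 0.3489 m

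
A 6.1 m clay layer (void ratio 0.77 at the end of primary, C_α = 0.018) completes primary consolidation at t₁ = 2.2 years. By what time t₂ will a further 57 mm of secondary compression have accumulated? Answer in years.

S_s = C_α·H/(1+e_p)·log₁₀(t₂/t₁) ⇒ log₁₀(t₂/t₁) = S_s·(1+e_p)/(C_α·H).
log₁₀(t₂/t₁) = 0.057 × (1+0.77) / (0.018×6.1) = 0.9189
t₂ = t₁ × 10^0.9189 = 2.2 × 8.296 = 18.25 years

t₂ ≈ 18.3 years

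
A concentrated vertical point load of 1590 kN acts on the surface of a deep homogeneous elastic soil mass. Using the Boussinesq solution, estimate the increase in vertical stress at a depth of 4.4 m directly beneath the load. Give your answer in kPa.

Boussinesq vertical stress below a point load on an elastic half-space:
Δσ_z = 3P/(2πz²) · [1 + (r/z)²]^(−5/2)
r/z = 0/4.4 = 0; [1+(r/z)²]^(−5/2) = 1.
Δσ_z = 3×1590/(2π×4.4²) × 1 = 39.213 × 1 = 39.21 kPa

Δσ_z ≈ 39.2 kPa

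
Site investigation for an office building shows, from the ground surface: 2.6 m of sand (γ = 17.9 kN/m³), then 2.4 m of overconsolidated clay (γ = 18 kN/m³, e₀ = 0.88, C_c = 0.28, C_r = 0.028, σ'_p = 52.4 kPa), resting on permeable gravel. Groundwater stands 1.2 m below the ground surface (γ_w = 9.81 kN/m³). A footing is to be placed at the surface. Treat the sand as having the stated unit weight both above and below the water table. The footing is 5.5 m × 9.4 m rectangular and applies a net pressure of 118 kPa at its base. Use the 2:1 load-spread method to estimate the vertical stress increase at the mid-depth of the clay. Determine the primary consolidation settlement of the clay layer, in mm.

S_c ≈ 91.1 mm

Mid-depth of clay below the ground surface: z = 2.6 + 2.4/2 = 3.8 m.
Total vertical stress at mid-clay: σ_v = 17.9×2.6 + 18×1.2 = 68.14 kPa.
Pore pressure: u = 9.81×(3.8 − 1.2) = 25.506 kPa.
Initial effective stress: σ'_0 = σ_v − u = 68.14 − 25.506 = 42.634 kPa.
Stress increase at mid-clay by the 2:1 spreading method:
Δσ = qBL/((B+z)(L+z)) = 118×5.5×9.4/((5.5+3.8)(9.4+3.8)) = 49.695 kPa
Final effective stress: σ'_f = 42.634 + 49.695 = 92.329 kPa.
σ'_f = 92.329 > σ'_p = 52.4 kPa, so the stress path crosses the preconsolidation pressure — recompression up to σ'_p, then virgin compression beyond:
S_c = H/(1+e₀)·[C_r·log₁₀(σ'_p/σ'_0) + C_c·log₁₀(σ'_f/σ'_p)]
    = 2.4/1.88 × [0.028×log₁₀(52.4/42.634) + 0.28×log₁₀(92.329/52.4)]
    = 1.2766 × [0.0025081 + 0.068882] = 0.09114 m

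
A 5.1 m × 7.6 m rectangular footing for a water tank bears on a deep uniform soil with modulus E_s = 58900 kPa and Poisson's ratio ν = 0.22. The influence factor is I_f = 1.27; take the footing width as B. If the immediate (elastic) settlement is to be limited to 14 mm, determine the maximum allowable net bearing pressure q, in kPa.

S_e = q·B·(1−ν²)/E_s · I_f  ⇒  q = S_e·E_s / (B·(1−ν²)·I_f).
q = 0.014 × 58900 / (5.1 × 0.9516 × 1.27) = 133.8 kPa

q ≈ 134 kPa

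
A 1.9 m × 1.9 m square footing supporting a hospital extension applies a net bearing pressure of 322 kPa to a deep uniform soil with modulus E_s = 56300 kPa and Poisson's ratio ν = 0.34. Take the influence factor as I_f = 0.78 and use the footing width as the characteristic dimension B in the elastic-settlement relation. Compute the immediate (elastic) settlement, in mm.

Immediate (elastic) settlement: S_e = q·B·(1−ν²)/E_s · I_f.
S_e = 322 × 1.9 × (1 − 0.34²) / 56300 × 0.78
    = 322 × 1.9 × 0.8844 / 56300 × 0.78
    = 0.007496 m = 7.496 mm

S_e ≈ 7.5 mm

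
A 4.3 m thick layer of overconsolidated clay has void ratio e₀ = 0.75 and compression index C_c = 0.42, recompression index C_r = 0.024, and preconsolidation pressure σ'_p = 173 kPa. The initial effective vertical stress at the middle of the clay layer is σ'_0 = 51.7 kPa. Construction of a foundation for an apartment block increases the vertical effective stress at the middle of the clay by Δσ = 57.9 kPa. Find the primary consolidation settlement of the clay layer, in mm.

Final effective stress: σ'_f = 51.7 + 57.9 = 109.6 kPa.
σ'_f = 109.6 ≤ σ'_p = 173 kPa, so the clay remains overconsolidated and only the recompression index applies:
S_c = C_r·H/(1+e₀)·log₁₀(σ'_f/σ'_0) = 0.024×4.3/1.75×log₁₀(109.6/51.7)
    = 0.05897 × 0.32632 = 0.01924 m

S_c ≈ 19.2 mm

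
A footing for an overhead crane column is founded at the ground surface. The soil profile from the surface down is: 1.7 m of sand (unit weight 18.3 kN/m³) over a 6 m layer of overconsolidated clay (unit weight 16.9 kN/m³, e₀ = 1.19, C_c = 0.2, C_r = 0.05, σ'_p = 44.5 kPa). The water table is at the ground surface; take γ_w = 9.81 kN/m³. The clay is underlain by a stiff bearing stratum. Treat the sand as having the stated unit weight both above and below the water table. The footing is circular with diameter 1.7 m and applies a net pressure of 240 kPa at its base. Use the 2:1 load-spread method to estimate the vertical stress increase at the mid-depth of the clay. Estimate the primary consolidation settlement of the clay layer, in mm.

S_c ≈ 53.1 mm

Mid-depth of clay below the ground surface: z = 1.7 + 6/2 = 4.7 m.
Total vertical stress at mid-clay: σ_v = 18.3×1.7 + 16.9×3 = 81.81 kPa.
Pore pressure: u = 9.81×(4.7 − 0) = 46.107 kPa.
Initial effective stress: σ'_0 = σ_v − u = 81.81 − 46.107 = 35.703 kPa.
Stress increase at mid-clay by the 2:1 spreading method:
Δσ ≈ qD²/(D+z)² = 240×1.7²/(1.7+4.7)² = 16.934 kPa
Final effective stress: σ'_f = 35.703 + 16.934 = 52.637 kPa.
σ'_f = 52.637 > σ'_p = 44.5 kPa, so the stress path crosses the preconsolidation pressure — recompression up to σ'_p, then virgin compression beyond:
S_c = H/(1+e₀)·[C_r·log₁₀(σ'_p/σ'_0) + C_c·log₁₀(σ'_f/σ'_p)]
    = 6/2.19 × [0.05×log₁₀(44.5/35.703) + 0.2×log₁₀(52.637/44.5)]
    = 2.7397 × [0.0047828 + 0.014586] = 0.05306 m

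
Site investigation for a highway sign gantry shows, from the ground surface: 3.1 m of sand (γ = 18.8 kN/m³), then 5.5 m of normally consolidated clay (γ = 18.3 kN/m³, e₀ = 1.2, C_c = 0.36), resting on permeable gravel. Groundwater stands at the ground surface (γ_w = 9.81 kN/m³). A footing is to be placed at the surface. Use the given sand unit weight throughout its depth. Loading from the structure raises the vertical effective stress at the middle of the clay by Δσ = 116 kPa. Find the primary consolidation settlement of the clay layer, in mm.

S_c ≈ 462 mm

Mid-depth of clay below the ground surface: z = 3.1 + 5.5/2 = 5.85 m.
Total vertical stress at mid-clay: σ_v = 18.8×3.1 + 18.3×2.75 = 108.61 kPa.
Pore pressure: u = 9.81×(5.85 − 0) = 57.389 kPa.
Initial effective stress: σ'_0 = σ_v − u = 108.61 − 57.389 = 51.221 kPa.
Final effective stress: σ'_f = σ'_0 + Δσ = 51.221 + 116 = 167.22 kPa.
Normally consolidated clay, so the full stress increment lies on the virgin compression line:
S_c = C_c·H/(1+e₀)·log₁₀(σ'_f/σ'_0) = 0.36×5.5/(1+1.2)×log₁₀(167.22/51.221)
    = 0.9 × 0.51384 = 0.4625 m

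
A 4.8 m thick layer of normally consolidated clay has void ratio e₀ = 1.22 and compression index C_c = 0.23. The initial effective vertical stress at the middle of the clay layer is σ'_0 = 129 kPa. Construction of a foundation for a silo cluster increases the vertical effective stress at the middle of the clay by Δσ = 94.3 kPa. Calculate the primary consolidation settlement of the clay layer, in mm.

Final effective stress: σ'_f = σ'_0 + Δσ = 129 + 94.3 = 223.3 kPa.
Normally consolidated clay, so the full stress increment lies on the virgin compression line:
S_c = C_c·H/(1+e₀)·log₁₀(σ'_f/σ'_0) = 0.23×4.8/(1+1.22)×log₁₀(223.3/129)
    = 0.4973 × 0.2383 = 0.1185 m

S_c ≈ 119 mm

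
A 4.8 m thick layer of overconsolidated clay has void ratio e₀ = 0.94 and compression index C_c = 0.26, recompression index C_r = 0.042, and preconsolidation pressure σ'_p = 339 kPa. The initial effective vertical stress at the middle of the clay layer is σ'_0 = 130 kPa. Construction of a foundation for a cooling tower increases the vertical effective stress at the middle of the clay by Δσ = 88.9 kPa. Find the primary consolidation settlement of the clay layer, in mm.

S_c ≈ 23.5 mm

Final effective stress: σ'_f = 130 + 88.9 = 218.9 kPa.
σ'_f = 218.9 ≤ σ'_p = 339 kPa, so the clay remains overconsolidated and only the recompression index applies:
S_c = C_r·H/(1+e₀)·log₁₀(σ'_f/σ'_0) = 0.042×4.8/1.94×log₁₀(218.9/130)
    = 0.10392 × 0.2263 = 0.02352 m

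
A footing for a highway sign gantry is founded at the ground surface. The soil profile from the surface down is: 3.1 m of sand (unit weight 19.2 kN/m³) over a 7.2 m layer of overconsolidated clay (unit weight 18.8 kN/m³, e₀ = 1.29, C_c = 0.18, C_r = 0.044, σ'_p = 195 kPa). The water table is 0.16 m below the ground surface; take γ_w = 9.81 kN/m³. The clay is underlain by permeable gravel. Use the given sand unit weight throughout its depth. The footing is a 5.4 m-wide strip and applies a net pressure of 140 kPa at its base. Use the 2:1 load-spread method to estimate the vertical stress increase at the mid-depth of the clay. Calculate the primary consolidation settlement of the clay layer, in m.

Mid-depth of clay below the ground surface: z = 3.1 + 7.2/2 = 6.7 m.
Total vertical stress at mid-clay: σ_v = 19.2×3.1 + 18.8×3.6 = 127.2 kPa.
Pore pressure: u = 9.81×(6.7 − 0.16) = 64.157 kPa.
Initial effective stress: σ'_0 = σ_v − u = 127.2 − 64.157 = 63.043 kPa.
Stress increase at mid-clay by the 2:1 spreading method:
Δσ = qB/(B+z) = 140×5.4/(5.4+6.7) = 62.479 kPa
Final effective stress: σ'_f = 63.043 + 62.479 = 125.52 kPa.
σ'_f = 125.52 ≤ σ'_p = 195 kPa, so the clay remains overconsolidated and only the recompression index applies:
S_c = C_r·H/(1+e₀)·log₁₀(σ'_f/σ'_0) = 0.044×7.2/2.29×log₁₀(125.52/63.043)
    = 0.13834 × 0.29908 = 0.04137 m

S_c ≈ 0.0414 m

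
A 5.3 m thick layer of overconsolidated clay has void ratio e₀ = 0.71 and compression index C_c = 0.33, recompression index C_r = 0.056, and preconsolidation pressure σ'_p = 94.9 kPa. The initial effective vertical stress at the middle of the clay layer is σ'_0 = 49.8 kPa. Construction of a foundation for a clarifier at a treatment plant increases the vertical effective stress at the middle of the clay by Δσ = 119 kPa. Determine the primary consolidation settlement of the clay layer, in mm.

S_c ≈ 304 mm

Final effective stress: σ'_f = 49.8 + 119 = 168.8 kPa.
σ'_f = 168.8 > σ'_p = 94.9 kPa, so the stress path crosses the preconsolidation pressure — recompression up to σ'_p, then virgin compression beyond:
S_c = H/(1+e₀)·[C_r·log₁₀(σ'_p/σ'_0) + C_c·log₁₀(σ'_f/σ'_p)]
    = 5.3/1.71 × [0.056×log₁₀(94.9/49.8) + 0.33×log₁₀(168.8/94.9)]
    = 3.0994 × [0.015682 + 0.082535] = 0.3044 m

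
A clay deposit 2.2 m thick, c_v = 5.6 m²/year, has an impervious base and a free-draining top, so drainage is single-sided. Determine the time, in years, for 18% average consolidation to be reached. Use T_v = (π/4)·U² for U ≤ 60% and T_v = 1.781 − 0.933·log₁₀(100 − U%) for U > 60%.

t ≈ 0.022 years

Drainage path length: H_d = H = 2.2 m (single drainage).
U ≤ 60%: T_v = (π/4)·U² = (π/4)×0.18² = 0.025447.
t = T_v·H_d²/c_v = 0.025447×2.2²/5.6 = 0.02199 years.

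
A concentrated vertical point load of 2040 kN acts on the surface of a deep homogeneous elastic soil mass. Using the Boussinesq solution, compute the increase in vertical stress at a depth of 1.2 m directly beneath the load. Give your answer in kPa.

Δσ_z ≈ 676 kPa

Boussinesq vertical stress below a point load on an elastic half-space:
Δσ_z = 3P/(2πz²) · [1 + (r/z)²]^(−5/2)
r/z = 0/1.2 = 0; [1+(r/z)²]^(−5/2) = 1.
Δσ_z = 3×2040/(2π×1.2²) × 1 = 676.41 × 1 = 676.4 kPa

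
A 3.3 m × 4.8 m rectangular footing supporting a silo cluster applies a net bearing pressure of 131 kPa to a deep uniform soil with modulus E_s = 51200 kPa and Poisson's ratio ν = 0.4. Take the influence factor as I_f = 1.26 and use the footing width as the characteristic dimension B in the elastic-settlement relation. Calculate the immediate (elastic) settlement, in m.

S_e ≈ 0.00894 m

Immediate (elastic) settlement: S_e = q·B·(1−ν²)/E_s · I_f.
S_e = 131 × 3.3 × (1 − 0.4²) / 51200 × 1.26
    = 131 × 3.3 × 0.84 / 51200 × 1.26
    = 0.008936 m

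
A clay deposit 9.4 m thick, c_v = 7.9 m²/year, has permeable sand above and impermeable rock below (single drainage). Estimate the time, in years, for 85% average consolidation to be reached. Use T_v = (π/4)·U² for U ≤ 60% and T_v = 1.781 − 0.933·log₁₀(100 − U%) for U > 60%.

Drainage path length: H_d = H = 9.4 m (single drainage).
U > 60%: T_v = 1.781 − 0.933·log₁₀(100 − 85) = 0.68371.
t = T_v·H_d²/c_v = 0.68371×9.4²/7.9 = 7.647 years.

t ≈ 7.65 years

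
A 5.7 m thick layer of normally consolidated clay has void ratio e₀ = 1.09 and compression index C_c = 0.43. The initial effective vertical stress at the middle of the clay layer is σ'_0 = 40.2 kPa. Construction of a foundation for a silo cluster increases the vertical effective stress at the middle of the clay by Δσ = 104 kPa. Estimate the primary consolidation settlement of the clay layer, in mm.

Final effective stress: σ'_f = σ'_0 + Δσ = 40.2 + 104 = 144.2 kPa.
Normally consolidated clay, so the full stress increment lies on the virgin compression line:
S_c = C_c·H/(1+e₀)·log₁₀(σ'_f/σ'_0) = 0.43×5.7/(1+1.09)×log₁₀(144.2/40.2)
    = 1.1727 × 0.55474 = 0.6505 m

S_c ≈ 651 mm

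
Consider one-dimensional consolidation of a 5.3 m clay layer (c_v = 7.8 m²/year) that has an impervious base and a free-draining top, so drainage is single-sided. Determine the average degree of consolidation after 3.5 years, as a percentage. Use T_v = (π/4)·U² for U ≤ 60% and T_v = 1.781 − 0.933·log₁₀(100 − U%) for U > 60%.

Drainage path length: H_d = H = 5.3 m (single drainage).
T_v = c_v·t/H_d² = 7.8×3.5/5.3² = 0.97188.
T_v = 0.97188 corresponds to the U > 60% branch:
U = 1 − 10^((1.781 − T_v)/0.933)/100 = 0.9263

U ≈ 92.6 %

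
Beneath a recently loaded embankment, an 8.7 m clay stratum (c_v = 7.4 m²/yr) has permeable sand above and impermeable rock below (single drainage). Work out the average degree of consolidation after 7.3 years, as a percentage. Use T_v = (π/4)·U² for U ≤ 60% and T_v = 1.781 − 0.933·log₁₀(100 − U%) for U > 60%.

Drainage path length: H_d = H = 8.7 m (single drainage).
T_v = c_v·t/H_d² = 7.4×7.3/8.7² = 0.7137.
T_v = 0.7137 corresponds to the U > 60% branch:
U = 1 − 10^((1.781 − T_v)/0.933)/100 = 0.8607

U ≈ 86.1 %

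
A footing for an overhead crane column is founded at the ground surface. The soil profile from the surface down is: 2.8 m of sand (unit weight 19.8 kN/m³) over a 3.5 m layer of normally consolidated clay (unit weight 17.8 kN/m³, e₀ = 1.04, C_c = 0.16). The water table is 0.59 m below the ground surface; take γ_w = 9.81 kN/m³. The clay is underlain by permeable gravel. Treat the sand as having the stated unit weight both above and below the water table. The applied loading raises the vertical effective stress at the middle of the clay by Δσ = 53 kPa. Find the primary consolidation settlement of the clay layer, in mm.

Mid-depth of clay below the ground surface: z = 2.8 + 3.5/2 = 4.55 m.
Total vertical stress at mid-clay: σ_v = 19.8×2.8 + 17.8×1.75 = 86.59 kPa.
Pore pressure: u = 9.81×(4.55 − 0.59) = 38.848 kPa.
Initial effective stress: σ'_0 = σ_v − u = 86.59 − 38.848 = 47.742 kPa.
Final effective stress: σ'_f = σ'_0 + Δσ = 47.742 + 53 = 100.74 kPa.
Normally consolidated clay, so the full stress increment lies on the virgin compression line:
S_c = C_c·H/(1+e₀)·log₁₀(σ'_f/σ'_0) = 0.16×3.5/(1+1.04)×log₁₀(100.74/47.742)
    = 0.27451 × 0.3243 = 0.08902 m

S_c ≈ 89 mm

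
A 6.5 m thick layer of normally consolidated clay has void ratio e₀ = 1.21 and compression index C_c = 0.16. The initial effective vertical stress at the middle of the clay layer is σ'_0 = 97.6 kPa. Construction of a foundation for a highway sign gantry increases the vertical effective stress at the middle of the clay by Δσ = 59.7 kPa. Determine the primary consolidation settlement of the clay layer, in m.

S_c ≈ 0.0975 m

Final effective stress: σ'_f = σ'_0 + Δσ = 97.6 + 59.7 = 157.3 kPa.
Normally consolidated clay, so the full stress increment lies on the virgin compression line:
S_c = C_c·H/(1+e₀)·log₁₀(σ'_f/σ'_0) = 0.16×6.5/(1+1.21)×log₁₀(157.3/97.6)
    = 0.47059 × 0.20728 = 0.09754 m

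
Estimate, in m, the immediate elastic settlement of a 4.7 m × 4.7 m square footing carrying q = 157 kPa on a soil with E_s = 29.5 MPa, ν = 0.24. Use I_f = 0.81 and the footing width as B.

S_e ≈ 0.0191 m

Immediate (elastic) settlement: S_e = q·B·(1−ν²)/E_s · I_f.
E_s = 29.5 MPa = 29500 kPa.
S_e = 157 × 4.7 × (1 − 0.24²) / 29500 × 0.81
    = 157 × 4.7 × 0.9424 / 29500 × 0.81
    = 0.01909 m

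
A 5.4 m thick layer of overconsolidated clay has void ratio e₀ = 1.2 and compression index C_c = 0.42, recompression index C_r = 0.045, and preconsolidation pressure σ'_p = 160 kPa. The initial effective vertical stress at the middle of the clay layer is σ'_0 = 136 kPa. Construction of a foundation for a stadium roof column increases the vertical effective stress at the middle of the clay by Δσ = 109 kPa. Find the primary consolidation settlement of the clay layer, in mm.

S_c ≈ 199 mm

Final effective stress: σ'_f = 136 + 109 = 245 kPa.
σ'_f = 245 > σ'_p = 160 kPa, so the stress path crosses the preconsolidation pressure — recompression up to σ'_p, then virgin compression beyond:
S_c = H/(1+e₀)·[C_r·log₁₀(σ'_p/σ'_0) + C_c·log₁₀(σ'_f/σ'_p)]
    = 5.4/2.2 × [0.045×log₁₀(160/136) + 0.42×log₁₀(245/160)]
    = 2.4545 × [0.0031761 + 0.077719] = 0.1986 m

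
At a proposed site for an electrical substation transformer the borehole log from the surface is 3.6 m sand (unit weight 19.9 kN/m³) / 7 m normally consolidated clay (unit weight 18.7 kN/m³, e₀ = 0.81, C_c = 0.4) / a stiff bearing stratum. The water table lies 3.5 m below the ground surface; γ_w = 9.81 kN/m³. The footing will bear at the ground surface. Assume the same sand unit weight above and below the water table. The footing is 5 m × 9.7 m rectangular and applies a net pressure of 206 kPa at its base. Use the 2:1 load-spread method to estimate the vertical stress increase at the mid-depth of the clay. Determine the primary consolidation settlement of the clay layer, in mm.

S_c ≈ 265 mm

Mid-depth of clay below the ground surface: z = 3.6 + 7/2 = 7.1 m.
Total vertical stress at mid-clay: σ_v = 19.9×3.6 + 18.7×3.5 = 137.09 kPa.
Pore pressure: u = 9.81×(7.1 − 3.5) = 35.316 kPa.
Initial effective stress: σ'_0 = σ_v − u = 137.09 − 35.316 = 101.77 kPa.
Stress increase at mid-clay by the 2:1 spreading method:
Δσ = qBL/((B+z)(L+z)) = 206×5×9.7/((5+7.1)(9.7+7.1)) = 49.149 kPa
Final effective stress: σ'_f = σ'_0 + Δσ = 101.77 + 49.149 = 150.92 kPa.
Normally consolidated clay, so the full stress increment lies on the virgin compression line:
S_c = C_c·H/(1+e₀)·log₁₀(σ'_f/σ'_0) = 0.4×7/(1+0.81)×log₁₀(150.92/101.77)
    = 1.547 × 0.17113 = 0.2647 m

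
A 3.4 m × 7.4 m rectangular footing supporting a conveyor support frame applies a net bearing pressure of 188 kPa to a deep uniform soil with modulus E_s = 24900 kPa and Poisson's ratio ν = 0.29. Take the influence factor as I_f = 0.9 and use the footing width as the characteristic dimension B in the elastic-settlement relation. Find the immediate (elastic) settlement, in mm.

S_e ≈ 21.2 mm

Immediate (elastic) settlement: S_e = q·B·(1−ν²)/E_s · I_f.
S_e = 188 × 3.4 × (1 − 0.29²) / 24900 × 0.9
    = 188 × 3.4 × 0.9159 / 24900 × 0.9
    = 0.02116 m = 21.16 mm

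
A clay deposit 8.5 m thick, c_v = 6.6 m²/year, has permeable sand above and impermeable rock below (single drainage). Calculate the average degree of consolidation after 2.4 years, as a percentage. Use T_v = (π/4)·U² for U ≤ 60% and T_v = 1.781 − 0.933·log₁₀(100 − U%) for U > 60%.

Drainage path length: H_d = H = 8.5 m (single drainage).
T_v = c_v·t/H_d² = 6.6×2.4/8.5² = 0.21924.
T_v = 0.21924 corresponds to the U ≤ 60% branch:
U = √(4T_v/π) = 0.5283

U ≈ 52.8 %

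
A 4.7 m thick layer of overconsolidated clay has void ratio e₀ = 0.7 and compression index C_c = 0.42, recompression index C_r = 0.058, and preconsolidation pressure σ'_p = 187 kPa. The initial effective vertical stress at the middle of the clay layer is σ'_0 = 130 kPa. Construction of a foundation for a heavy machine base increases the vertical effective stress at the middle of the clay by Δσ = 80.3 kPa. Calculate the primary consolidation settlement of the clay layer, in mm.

S_c ≈ 84.5 mm

Final effective stress: σ'_f = 130 + 80.3 = 210.3 kPa.
σ'_f = 210.3 > σ'_p = 187 kPa, so the stress path crosses the preconsolidation pressure — recompression up to σ'_p, then virgin compression beyond:
S_c = H/(1+e₀)·[C_r·log₁₀(σ'_p/σ'_0) + C_c·log₁₀(σ'_f/σ'_p)]
    = 4.7/1.7 × [0.058×log₁₀(187/130) + 0.42×log₁₀(210.3/187)]
    = 2.7647 × [0.0091581 + 0.021419] = 0.08454 m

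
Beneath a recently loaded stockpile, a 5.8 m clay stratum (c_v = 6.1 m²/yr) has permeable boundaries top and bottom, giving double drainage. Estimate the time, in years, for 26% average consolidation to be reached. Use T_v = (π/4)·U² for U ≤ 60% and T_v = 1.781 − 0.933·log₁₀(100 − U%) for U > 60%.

t ≈ 0.0732 years

Drainage path length: H_d = H/2 = 2.9 m (double drainage).
U ≤ 60%: T_v = (π/4)·U² = (π/4)×0.26² = 0.053093.
t = T_v·H_d²/c_v = 0.053093×2.9²/6.1 = 0.0732 years.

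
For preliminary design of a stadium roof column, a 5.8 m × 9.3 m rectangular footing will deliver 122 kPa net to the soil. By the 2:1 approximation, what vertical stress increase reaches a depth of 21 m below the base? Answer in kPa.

Δσ_z ≈ 8.1 kPa

By the 2:1 method the load spreads at 1 horizontal : 2 vertical, so at depth z the loaded area has grown by z in each plan dimension:
Δσ = qBL/((B+z)(L+z)) = 122×5.8×9.3/((5.8+21)(9.3+21)) = 8.1039 kPa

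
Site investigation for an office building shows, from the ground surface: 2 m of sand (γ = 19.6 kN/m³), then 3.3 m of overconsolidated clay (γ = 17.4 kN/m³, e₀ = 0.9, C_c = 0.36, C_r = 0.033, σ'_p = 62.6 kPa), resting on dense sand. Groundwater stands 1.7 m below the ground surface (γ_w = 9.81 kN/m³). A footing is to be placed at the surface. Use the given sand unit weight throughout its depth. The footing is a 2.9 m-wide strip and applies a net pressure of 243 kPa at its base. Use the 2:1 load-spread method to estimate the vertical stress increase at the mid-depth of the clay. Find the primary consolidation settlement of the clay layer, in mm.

Mid-depth of clay below the ground surface: z = 2 + 3.3/2 = 3.65 m.
Total vertical stress at mid-clay: σ_v = 19.6×2 + 17.4×1.65 = 67.91 kPa.
Pore pressure: u = 9.81×(3.65 − 1.7) = 19.13 kPa.
Initial effective stress: σ'_0 = σ_v − u = 67.91 − 19.13 = 48.78 kPa.
Stress increase at mid-clay by the 2:1 spreading method:
Δσ = qB/(B+z) = 243×2.9/(2.9+3.65) = 107.59 kPa
Final effective stress: σ'_f = 48.78 + 107.59 = 156.37 kPa.
σ'_f = 156.37 > σ'_p = 62.6 kPa, so the stress path crosses the preconsolidation pressure — recompression up to σ'_p, then virgin compression beyond:
S_c = H/(1+e₀)·[C_r·log₁₀(σ'_p/σ'_0) + C_c·log₁₀(σ'_f/σ'_p)]
    = 3.3/1.9 × [0.033×log₁₀(62.6/48.78) + 0.36×log₁₀(156.37/62.6)]
    = 1.7368 × [0.003575 + 0.14313] = 0.2548 m

S_c ≈ 255 mm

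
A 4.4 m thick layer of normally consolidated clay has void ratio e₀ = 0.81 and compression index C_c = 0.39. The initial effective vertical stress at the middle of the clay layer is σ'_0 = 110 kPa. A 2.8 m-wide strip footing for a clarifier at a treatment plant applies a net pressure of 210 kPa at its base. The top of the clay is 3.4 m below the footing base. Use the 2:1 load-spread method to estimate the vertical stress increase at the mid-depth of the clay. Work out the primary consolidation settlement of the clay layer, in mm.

S_c ≈ 203 mm

Mid-depth of clay below the footing base: z = 3.4 + 4.4/2 = 5.6 m.
Stress increase at mid-clay by the 2:1 spreading method:
Δσ = qB/(B+z) = 210×2.8/(2.8+5.6) = 70 kPa
Final effective stress: σ'_f = σ'_0 + Δσ = 110 + 70 = 180 kPa.
Normally consolidated clay, so the full stress increment lies on the virgin compression line:
S_c = C_c·H/(1+e₀)·log₁₀(σ'_f/σ'_0) = 0.39×4.4/(1+0.81)×log₁₀(180/110)
    = 0.94807 × 0.21388 = 0.2028 m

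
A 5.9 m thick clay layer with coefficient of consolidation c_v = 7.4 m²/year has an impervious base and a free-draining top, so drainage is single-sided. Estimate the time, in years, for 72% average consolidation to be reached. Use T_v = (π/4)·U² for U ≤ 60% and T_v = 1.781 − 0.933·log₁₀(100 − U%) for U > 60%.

Drainage path length: H_d = H = 5.9 m (single drainage).
U > 60%: T_v = 1.781 − 0.933·log₁₀(100 − 72) = 0.4308.
t = T_v·H_d²/c_v = 0.4308×5.9²/7.4 = 2.027 years.

t ≈ 2.03 years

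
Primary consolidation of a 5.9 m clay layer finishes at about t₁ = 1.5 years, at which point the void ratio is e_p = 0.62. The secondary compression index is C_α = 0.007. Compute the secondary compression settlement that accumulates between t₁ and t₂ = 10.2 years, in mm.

S_s ≈ 21.2 mm

Secondary compression: S_s = C_α·H/(1+e_p)·log₁₀(t₂/t₁)
S_s = 0.007×5.9/(1+0.62)×log₁₀(10.2/1.5)
    = 0.02549 × 0.8325 = 0.02122 m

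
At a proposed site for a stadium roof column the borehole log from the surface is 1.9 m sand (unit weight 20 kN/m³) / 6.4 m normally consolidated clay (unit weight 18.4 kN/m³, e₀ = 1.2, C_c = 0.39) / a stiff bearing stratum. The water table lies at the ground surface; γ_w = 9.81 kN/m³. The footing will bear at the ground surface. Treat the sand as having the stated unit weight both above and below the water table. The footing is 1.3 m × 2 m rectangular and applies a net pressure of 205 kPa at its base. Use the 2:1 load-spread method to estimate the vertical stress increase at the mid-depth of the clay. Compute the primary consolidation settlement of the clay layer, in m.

S_c ≈ 0.11 m

Mid-depth of clay below the ground surface: z = 1.9 + 6.4/2 = 5.1 m.
Total vertical stress at mid-clay: σ_v = 20×1.9 + 18.4×3.2 = 96.88 kPa.
Pore pressure: u = 9.81×(5.1 − 0) = 50.031 kPa.
Initial effective stress: σ'_0 = σ_v − u = 96.88 − 50.031 = 46.849 kPa.
Stress increase at mid-clay by the 2:1 spreading method:
Δσ = qBL/((B+z)(L+z)) = 205×1.3×2/((1.3+5.1)(2+5.1)) = 11.73 kPa
Final effective stress: σ'_f = σ'_0 + Δσ = 46.849 + 11.73 = 58.579 kPa.
Normally consolidated clay, so the full stress increment lies on the virgin compression line:
S_c = C_c·H/(1+e₀)·log₁₀(σ'_f/σ'_0) = 0.39×6.4/(1+1.2)×log₁₀(58.579/46.849)
    = 1.1345 × 0.097042 = 0.1101 m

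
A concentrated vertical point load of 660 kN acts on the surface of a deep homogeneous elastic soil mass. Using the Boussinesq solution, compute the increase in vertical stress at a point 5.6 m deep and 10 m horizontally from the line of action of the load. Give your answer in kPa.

Δσ_z ≈ 0.28 kPa

Boussinesq vertical stress below a point load on an elastic half-space:
Δσ_z = 3P/(2πz²) · [1 + (r/z)²]^(−5/2)
r/z = 10/5.6 = 1.7857; [1+(r/z)²]^(−5/2) = 0.027847.
Δσ_z = 3×660/(2π×5.6²) × 0.027847 = 10.049 × 0.027847 = 0.2798 kPa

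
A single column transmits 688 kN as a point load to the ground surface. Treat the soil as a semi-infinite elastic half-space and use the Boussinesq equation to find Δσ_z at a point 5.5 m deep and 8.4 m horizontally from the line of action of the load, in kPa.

Boussinesq vertical stress below a point load on an elastic half-space:
Δσ_z = 3P/(2πz²) · [1 + (r/z)²]^(−5/2)
r/z = 8.4/5.5 = 1.5273; [1+(r/z)²]^(−5/2) = 0.049324.
Δσ_z = 3×688/(2π×5.5²) × 0.049324 = 10.859 × 0.049324 = 0.5356 kPa

Δσ_z ≈ 0.536 kPa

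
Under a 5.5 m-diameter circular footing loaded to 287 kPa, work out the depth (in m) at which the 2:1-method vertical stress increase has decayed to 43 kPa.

z ≈ 8.71 m

2:1 spreading — at depth z the loaded area has grown by z in each plan dimension:
qD²/(D+z)² = Δσ_z ⇒ z = D(√(q/Δσ_z) − 1) = 5.5×(√(287/43) − 1) = 8.709 m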